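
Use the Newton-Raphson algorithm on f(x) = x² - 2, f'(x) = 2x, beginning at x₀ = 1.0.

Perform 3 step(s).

f(x) = x² - 2
f'(x) = 2x
x₀ = 1.0

Newton-Raphson formula: x_{n+1} = x_n - f(x_n)/f'(x_n)

Iteration 1:
  f(1.000000) = -1.000000
  f'(1.000000) = 2.000000
  x_1 = 1.000000 - (-1.000000)/2.000000 = 1.500000
Iteration 2:
  f(1.500000) = 0.250000
  f'(1.500000) = 3.000000
  x_2 = 1.500000 - 0.250000/3.000000 = 1.416667
Iteration 3:
  f(1.416667) = 0.006944
  f'(1.416667) = 2.833333
  x_3 = 1.416667 - 0.006944/2.833333 = 1.414216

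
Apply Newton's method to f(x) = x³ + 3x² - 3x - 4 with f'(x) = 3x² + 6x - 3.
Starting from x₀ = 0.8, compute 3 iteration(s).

f(x) = x³ + 3x² - 3x - 4
f'(x) = 3x² + 6x - 3
x₀ = 0.8

Newton-Raphson formula: x_{n+1} = x_n - f(x_n)/f'(x_n)

Iteration 1:
  f(0.800000) = -3.968000
  f'(0.800000) = 3.720000
  x_1 = 0.800000 - (-3.968000)/3.720000 = 1.866667
Iteration 2:
  f(1.866667) = 7.357630
  f'(1.866667) = 18.653333
  x_2 = 1.866667 - 7.357630/18.653333 = 1.472226
Iteration 3:
  f(1.472226) = 1.276648
  f'(1.472226) = 12.335707
  x_3 = 1.472226 - 1.276648/12.335707 = 1.368734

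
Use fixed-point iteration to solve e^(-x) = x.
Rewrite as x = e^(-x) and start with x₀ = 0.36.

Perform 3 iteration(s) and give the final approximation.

Equation: e^(-x) = x
Fixed-point form: x = e^(-x)
x₀ = 0.36

x_1 = g(0.360000) = 0.697676
x_2 = g(0.697676) = 0.497741
x_3 = g(0.497741) = 0.607903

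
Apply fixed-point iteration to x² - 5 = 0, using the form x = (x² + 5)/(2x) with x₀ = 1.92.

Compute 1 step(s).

Equation: x² - 5 = 0
Fixed-point form: x = (x² + 5)/(2x)
x₀ = 1.92

x_1 = g(1.920000) = 2.262083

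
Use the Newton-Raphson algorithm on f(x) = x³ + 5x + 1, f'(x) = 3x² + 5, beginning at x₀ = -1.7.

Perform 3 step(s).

f(x) = x³ + 5x + 1
f'(x) = 3x² + 5
x₀ = -1.7

Newton-Raphson formula: x_{n+1} = x_n - f(x_n)/f'(x_n)

Iteration 1:
  f(-1.700000) = -12.413000
  f'(-1.700000) = 13.670000
  x_1 = -1.700000 - (-12.413000)/13.670000 = -0.791953
Iteration 2:
  f(-0.791953) = -3.456471
  f'(-0.791953) = 6.881570
  x_2 = -0.791953 - (-3.456471)/6.881570 = -0.289674
Iteration 3:
  f(-0.289674) = -0.472675
  f'(-0.289674) = 5.251733
  x_3 = -0.289674 - (-0.472675)/5.251733 = -0.199670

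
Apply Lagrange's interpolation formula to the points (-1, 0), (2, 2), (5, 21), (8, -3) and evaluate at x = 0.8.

Lagrange interpolation formula:
P(x) = Σ yᵢ × Lᵢ(x)
where Lᵢ(x) = Π_{j≠i} (x - xⱼ)/(xᵢ - xⱼ)

L_0(0.8) = (0.8 - 2)/(-1 - 2) × (0.8 - 5)/(-1 - 5) × (0.8 - 8)/(-1 - 8) = 0.224000
L_1(0.8) = (0.8 - (-1))/(2 - (-1)) × (0.8 - 5)/(2 - 5) × (0.8 - 8)/(2 - 8) = 1.008000
L_2(0.8) = (0.8 - (-1))/(5 - (-1)) × (0.8 - 2)/(5 - 2) × (0.8 - 8)/(5 - 8) = -0.288000
L_3(0.8) = (0.8 - (-1))/(8 - (-1)) × (0.8 - 2)/(8 - 2) × (0.8 - 5)/(8 - 5) = 0.056000

P(0.8) = 0×L_0(0.8) + 2×L_1(0.8) + 21×L_2(0.8) + (-3)×L_3(0.8)
P(0.8) = -4.200000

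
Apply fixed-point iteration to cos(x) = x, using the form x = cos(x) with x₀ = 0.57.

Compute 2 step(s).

Equation: cos(x) = x
Fixed-point form: x = cos(x)
x₀ = 0.57

x_1 = g(0.570000) = 0.841901
x_2 = g(0.841901) = 0.666046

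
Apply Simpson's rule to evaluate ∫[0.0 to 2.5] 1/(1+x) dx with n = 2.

f(x) = 1/(1+x)
a = 0.0, b = 2.5, n = 2
h = (b - a)/n = 1.250000

Simpson's rule: (h/3)[f(x₀) + 4f(x₁) + 2f(x₂) + ... + f(xₙ)]

x_0 = 0.0000, f(x_0) = 1.000000, coefficient = 1
x_1 = 1.2500, f(x_1) = 0.444444, coefficient = 4
x_2 = 2.5000, f(x_2) = 0.285714, coefficient = 1

I ≈ (1.250000/3) × 3.063492 = 1.276455
Exact value: 1.252763
Error: 0.023692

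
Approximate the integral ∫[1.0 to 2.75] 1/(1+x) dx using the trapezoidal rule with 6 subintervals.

f(x) = 1/(1+x)
a = 1.0, b = 2.75, n = 6
h = (b - a)/n = 0.291667

Trapezoidal rule: (h/2)[f(x₀) + 2f(x₁) + 2f(x₂) + ... + f(xₙ)]

x_0 = 1.0000, f(x_0) = 0.500000, coefficient = 1
x_1 = 1.2917, f(x_1) = 0.436364, coefficient = 2
x_2 = 1.5833, f(x_2) = 0.387097, coefficient = 2
x_3 = 1.8750, f(x_3) = 0.347826, coefficient = 2
x_4 = 2.1667, f(x_4) = 0.315789, coefficient = 2
x_5 = 2.4583, f(x_5) = 0.289157, coefficient = 2
x_6 = 2.7500, f(x_6) = 0.266667, coefficient = 1

I ≈ (0.291667/2) × 4.319132 = 0.629873
Exact value: 0.628609
Error: 0.001265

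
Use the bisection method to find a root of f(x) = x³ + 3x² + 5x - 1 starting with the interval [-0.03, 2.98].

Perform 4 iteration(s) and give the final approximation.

f(x) = x³ + 3x² + 5x - 1
Initial interval: [-0.03, 2.98]

Iteration 1:
  c_1 = (-0.030000 + 2.980000)/2 = 1.475000
  f(c_1) = f(1.475000) = 16.110922
  f(a) × f(c) < 0, new interval: [-0.030000, 1.475000]
Iteration 2:
  c_2 = (-0.030000 + 1.475000)/2 = 0.722500
  f(c_2) = f(0.722500) = 4.555668
  f(a) × f(c) < 0, new interval: [-0.030000, 0.722500]
Iteration 3:
  c_3 = (-0.030000 + 0.722500)/2 = 0.346250
  f(c_3) = f(0.346250) = 1.132429
  f(a) × f(c) < 0, new interval: [-0.030000, 0.346250]
Iteration 4:
  c_4 = (-0.030000 + 0.346250)/2 = 0.158125
  f(c_4) = f(0.158125) = -0.130411
  f(a) × f(c) ≥ 0, new interval: [0.158125, 0.346250]

After 4 iteration(s), the approximation is c_4 = 0.158125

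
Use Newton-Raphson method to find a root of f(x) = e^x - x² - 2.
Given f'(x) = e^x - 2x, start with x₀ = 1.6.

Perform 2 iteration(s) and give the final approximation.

f(x) = e^x - x² - 2
f'(x) = e^x - 2x
x₀ = 1.6

Newton-Raphson formula: x_{n+1} = x_n - f(x_n)/f'(x_n)

Iteration 1:
  f(1.600000) = 0.393032
  f'(1.600000) = 1.753032
  x_1 = 1.600000 - 0.393032/1.753032 = 1.375799
Iteration 2:
  f(1.375799) = 0.065415
  f'(1.375799) = 1.206639
  x_2 = 1.375799 - 0.065415/1.206639 = 1.321586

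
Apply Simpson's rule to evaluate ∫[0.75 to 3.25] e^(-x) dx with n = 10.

f(x) = e^(-x)
a = 0.75, b = 3.25, n = 10
h = (b - a)/n = 0.250000

Simpson's rule: (h/3)[f(x₀) + 4f(x₁) + 2f(x₂) + ... + f(xₙ)]

x_0 = 0.7500, f(x_0) = 0.472367, coefficient = 1
x_1 = 1.0000, f(x_1) = 0.367879, coefficient = 4
x_2 = 1.2500, f(x_2) = 0.286505, coefficient = 2
x_3 = 1.5000, f(x_3) = 0.223130, coefficient = 4
x_4 = 1.7500, f(x_4) = 0.173774, coefficient = 2
x_5 = 2.0000, f(x_5) = 0.135335, coefficient = 4
x_6 = 2.2500, f(x_6) = 0.105399, coefficient = 2
x_7 = 2.5000, f(x_7) = 0.082085, coefficient = 4
x_8 = 2.7500, f(x_8) = 0.063928, coefficient = 2
x_9 = 3.0000, f(x_9) = 0.049787, coefficient = 4
x_10 = 3.2500, f(x_10) = 0.038774, coefficient = 1

I ≈ (0.250000/3) × 5.203220 = 0.433602
Exact value: 0.433592
Error: 0.000009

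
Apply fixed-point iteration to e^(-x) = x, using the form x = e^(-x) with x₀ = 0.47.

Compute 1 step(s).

Equation: e^(-x) = x
Fixed-point form: x = e^(-x)
x₀ = 0.47

x_1 = g(0.470000) = 0.625002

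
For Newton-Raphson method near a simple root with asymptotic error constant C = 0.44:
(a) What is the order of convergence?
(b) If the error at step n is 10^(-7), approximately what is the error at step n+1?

(a) Newton-Raphson has quadratic (order 2) convergence near simple roots.
    This means |e_{n+1}| ≈ C|e_n|².

(b) With |e_n| = 10^(-7) and C = 0.44:
    |e_{n+1}| ≈ 0.44 × (10^(-7))² = 0.44 × 10^(-14)

(a) 2 (quadratic); (b) |e_{n+1}| ≈ 4.400e-15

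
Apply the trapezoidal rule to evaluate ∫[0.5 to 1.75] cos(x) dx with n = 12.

f(x) = cos(x)
a = 0.5, b = 1.75, n = 12
h = (b - a)/n = 0.104167

Trapezoidal rule: (h/2)[f(x₀) + 2f(x₁) + 2f(x₂) + ... + f(xₙ)]

x_0 = 0.5000, f(x_0) = 0.877583, coefficient = 1
x_1 = 0.6042, f(x_1) = 0.822976, coefficient = 2
x_2 = 0.7083, f(x_2) = 0.759447, coefficient = 2
x_3 = 0.8125, f(x_3) = 0.687686, coefficient = 2
x_4 = 0.9167, f(x_4) = 0.608469, coefficient = 2
x_5 = 1.0208, f(x_5) = 0.522656, coefficient = 2
x_6 = 1.1250, f(x_6) = 0.431177, coefficient = 2
x_7 = 1.2292, f(x_7) = 0.335023, coefficient = 2
x_8 = 1.3333, f(x_8) = 0.235238, coefficient = 2
x_9 = 1.4375, f(x_9) = 0.132902, coefficient = 2
x_10 = 1.5417, f(x_10) = 0.029126, coefficient = 2
x_11 = 1.6458, f(x_11) = -0.074967, coefficient = 2
x_12 = 1.7500, f(x_12) = -0.178246, coefficient = 1

I ≈ (0.104167/2) × 9.678799 = 0.504104
Exact value: 0.504560
Error: 0.000456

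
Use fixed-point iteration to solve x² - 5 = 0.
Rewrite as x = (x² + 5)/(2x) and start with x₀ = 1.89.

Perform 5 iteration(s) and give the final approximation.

Equation: x² - 5 = 0
Fixed-point form: x = (x² + 5)/(2x)
x₀ = 1.89

x_1 = g(1.890000) = 2.267751
x_2 = g(2.267751) = 2.236289
x_3 = g(2.236289) = 2.236068
x_4 = g(2.236068) = 2.236068
x_5 = g(2.236068) = 2.236068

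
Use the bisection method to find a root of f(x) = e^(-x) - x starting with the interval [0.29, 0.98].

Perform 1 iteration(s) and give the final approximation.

f(x) = e^(-x) - x
Initial interval: [0.29, 0.98]

Iteration 1:
  c_1 = (0.290000 + 0.980000)/2 = 0.635000
  f(c_1) = f(0.635000) = -0.105065
  f(a) × f(c) < 0, new interval: [0.290000, 0.635000]

After 1 iteration(s), the approximation is c_1 = 0.635000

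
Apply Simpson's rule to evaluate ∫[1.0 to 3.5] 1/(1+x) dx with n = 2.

f(x) = 1/(1+x)
a = 1.0, b = 3.5, n = 2
h = (b - a)/n = 1.250000

Simpson's rule: (h/3)[f(x₀) + 4f(x₁) + 2f(x₂) + ... + f(xₙ)]

x_0 = 1.0000, f(x_0) = 0.500000, coefficient = 1
x_1 = 2.2500, f(x_1) = 0.307692, coefficient = 4
x_2 = 3.5000, f(x_2) = 0.222222, coefficient = 1

I ≈ (1.250000/3) × 1.952991 = 0.813746
Exact value: 0.810930
Error: 0.002816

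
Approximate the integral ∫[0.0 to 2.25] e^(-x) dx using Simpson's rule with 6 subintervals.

f(x) = e^(-x)
a = 0.0, b = 2.25, n = 6
h = (b - a)/n = 0.375000

Simpson's rule: (h/3)[f(x₀) + 4f(x₁) + 2f(x₂) + ... + f(xₙ)]

x_0 = 0.0000, f(x_0) = 1.000000, coefficient = 1
x_1 = 0.3750, f(x_1) = 0.687289, coefficient = 4
x_2 = 0.7500, f(x_2) = 0.472367, coefficient = 2
x_3 = 1.1250, f(x_3) = 0.324652, coefficient = 4
x_4 = 1.5000, f(x_4) = 0.223130, coefficient = 2
x_5 = 1.8750, f(x_5) = 0.153355, coefficient = 4
x_6 = 2.2500, f(x_6) = 0.105399, coefficient = 1

I ≈ (0.375000/3) × 7.157580 = 0.894697
Exact value: 0.894601
Error: 0.000097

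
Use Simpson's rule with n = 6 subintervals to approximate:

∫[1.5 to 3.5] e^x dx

f(x) = e^x
a = 1.5, b = 3.5, n = 6
h = (b - a)/n = 0.333333

Simpson's rule: (h/3)[f(x₀) + 4f(x₁) + 2f(x₂) + ... + f(xₙ)]

x_0 = 1.5000, f(x_0) = 4.481689, coefficient = 1
x_1 = 1.8333, f(x_1) = 6.254701, coefficient = 4
x_2 = 2.1667, f(x_2) = 8.729138, coefficient = 2
x_3 = 2.5000, f(x_3) = 12.182494, coefficient = 4
x_4 = 2.8333, f(x_4) = 17.002040, coefficient = 2
x_5 = 3.1667, f(x_5) = 23.728258, coefficient = 4
x_6 = 3.5000, f(x_6) = 33.115452, coefficient = 1

I ≈ (0.333333/3) × 257.721310 = 28.635701
Exact value: 28.633763
Error: 0.001938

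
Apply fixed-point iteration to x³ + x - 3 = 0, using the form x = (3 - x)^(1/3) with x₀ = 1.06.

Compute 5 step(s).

Equation: x³ + x - 3 = 0
Fixed-point form: x = (3 - x)^(1/3)
x₀ = 1.06

x_1 = g(1.060000) = 1.247194
x_2 = g(1.247194) = 1.205715
x_3 = g(1.205715) = 1.215152
x_4 = g(1.215152) = 1.213018
x_5 = g(1.213018) = 1.213501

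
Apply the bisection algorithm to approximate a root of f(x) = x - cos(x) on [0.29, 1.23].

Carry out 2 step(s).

f(x) = x - cos(x)
Initial interval: [0.29, 1.23]

Iteration 1:
  c_1 = (0.290000 + 1.230000)/2 = 0.760000
  f(c_1) = f(0.760000) = 0.035164
  f(a) × f(c) < 0, new interval: [0.290000, 0.760000]
Iteration 2:
  c_2 = (0.290000 + 0.760000)/2 = 0.525000
  f(c_2) = f(0.525000) = -0.340324
  f(a) × f(c) ≥ 0, new interval: [0.525000, 0.760000]

After 2 iteration(s), the approximation is c_2 = 0.525000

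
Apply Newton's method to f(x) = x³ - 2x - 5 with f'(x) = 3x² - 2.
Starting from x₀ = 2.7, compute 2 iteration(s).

f(x) = x³ - 2x - 5
f'(x) = 3x² - 2
x₀ = 2.7

Newton-Raphson formula: x_{n+1} = x_n - f(x_n)/f'(x_n)

Iteration 1:
  f(2.700000) = 9.283000
  f'(2.700000) = 19.870000
  x_1 = 2.700000 - 9.283000/19.870000 = 2.232813
Iteration 2:
  f(2.232813) = 1.665964
  f'(2.232813) = 12.956366
  x_2 = 2.232813 - 1.665964/12.956366 = 2.104231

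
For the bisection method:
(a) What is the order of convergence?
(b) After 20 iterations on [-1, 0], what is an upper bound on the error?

(a) Bisection has linear (order 1) convergence; the error is halved each step.

(b) Error bound = (b-a)/2^n = (0 - (-1))/2^{20}
    = 1/2^{20}

(a) 1 (linear); (b) error ≤ 9.54e-07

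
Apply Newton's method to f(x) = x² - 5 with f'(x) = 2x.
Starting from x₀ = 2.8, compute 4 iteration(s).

f(x) = x² - 5
f'(x) = 2x
x₀ = 2.8

Newton-Raphson formula: x_{n+1} = x_n - f(x_n)/f'(x_n)

Iteration 1:
  f(2.800000) = 2.840000
  f'(2.800000) = 5.600000
  x_1 = 2.800000 - 2.840000/5.600000 = 2.292857
Iteration 2:
  f(2.292857) = 0.257194
  f'(2.292857) = 4.585714
  x_2 = 2.292857 - 0.257194/4.585714 = 2.236771
Iteration 3:
  f(2.236771) = 0.003146
  f'(2.236771) = 4.473543
  x_3 = 2.236771 - 0.003146/4.473543 = 2.236068
Iteration 4:
  f(2.236068) = 0.000000
  f'(2.236068) = 4.472136
  x_4 = 2.236068 - 0.000000/4.472136 = 2.236068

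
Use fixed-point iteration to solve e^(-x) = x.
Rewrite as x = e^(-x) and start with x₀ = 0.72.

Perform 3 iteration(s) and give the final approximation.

Equation: e^(-x) = x
Fixed-point form: x = e^(-x)
x₀ = 0.72

x_1 = g(0.720000) = 0.486752
x_2 = g(0.486752) = 0.614619
x_3 = g(0.614619) = 0.540847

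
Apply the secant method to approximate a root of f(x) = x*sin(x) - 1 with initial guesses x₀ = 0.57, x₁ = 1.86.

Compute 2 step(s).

f(x) = x*sin(x) - 1
x₀ = 0.57, x₁ = 1.86

Secant formula: x_{n+1} = x_n - f(x_n)(x_n - x_{n-1})/(f(x_n) - f(x_{n-1}))

Iteration 1:
  f(0.570000) = -0.692410
  f(1.860000) = 0.782757
  x_2 = 1.860000 - 0.782757×(1.860000 - 0.570000)/(0.782757 - (-0.692410))
       = 1.175497
Iteration 2:
  f(1.860000) = 0.782757
  f(1.175497) = 0.084844
  x_3 = 1.175497 - 0.084844×(1.175497 - 1.860000)/(0.084844 - 0.782757)
       = 1.092283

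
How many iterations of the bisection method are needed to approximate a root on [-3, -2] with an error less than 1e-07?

We need (b-a)/2^n ≤ 1e-07
(-2 - (-3))/2^n ≤ 1e-07
1/2^n ≤ 1e-07
2^n ≥ 10000000
n ≥ log₂(10000000) = 23.25
n ≥ 24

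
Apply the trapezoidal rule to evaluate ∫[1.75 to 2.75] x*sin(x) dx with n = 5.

f(x) = x*sin(x)
a = 1.75, b = 2.75, n = 5
h = (b - a)/n = 0.200000

Trapezoidal rule: (h/2)[f(x₀) + 2f(x₁) + 2f(x₂) + ... + f(xₙ)]

x_0 = 1.7500, f(x_0) = 1.721975, coefficient = 1
x_1 = 1.9500, f(x_1) = 1.811471, coefficient = 2
x_2 = 2.1500, f(x_2) = 1.799332, coefficient = 2
x_3 = 2.3500, f(x_3) = 1.671962, coefficient = 2
x_4 = 2.5500, f(x_4) = 1.422093, coefficient = 2
x_5 = 2.7500, f(x_5) = 1.049568, coefficient = 1

I ≈ (0.200000/2) × 16.181263 = 1.618126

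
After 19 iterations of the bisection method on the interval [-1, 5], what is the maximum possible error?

Bisection error bound: |error| ≤ (b-a)/2^n
|error| ≤ (5 - (-1))/2^19 = 6/2^19
|error| ≤ 0.0000114441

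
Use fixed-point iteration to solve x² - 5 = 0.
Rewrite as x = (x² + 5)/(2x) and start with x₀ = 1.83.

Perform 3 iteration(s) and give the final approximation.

Equation: x² - 5 = 0
Fixed-point form: x = (x² + 5)/(2x)
x₀ = 1.83

x_1 = g(1.830000) = 2.281120
x_2 = g(2.281120) = 2.236513
x_3 = g(2.236513) = 2.236068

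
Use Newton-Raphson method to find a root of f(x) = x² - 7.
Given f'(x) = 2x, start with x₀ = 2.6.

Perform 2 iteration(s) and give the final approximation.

f(x) = x² - 7
f'(x) = 2x
x₀ = 2.6

Newton-Raphson formula: x_{n+1} = x_n - f(x_n)/f'(x_n)

Iteration 1:
  f(2.600000) = -0.240000
  f'(2.600000) = 5.200000
  x_1 = 2.600000 - (-0.240000)/5.200000 = 2.646154
Iteration 2:
  f(2.646154) = 0.002130
  f'(2.646154) = 5.292308
  x_2 = 2.646154 - 0.002130/5.292308 = 2.645751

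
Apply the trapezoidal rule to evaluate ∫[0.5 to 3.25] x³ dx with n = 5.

f(x) = x³
a = 0.5, b = 3.25, n = 5
h = (b - a)/n = 0.550000

Trapezoidal rule: (h/2)[f(x₀) + 2f(x₁) + 2f(x₂) + ... + f(xₙ)]

x_0 = 0.5000, f(x_0) = 0.125000, coefficient = 1
x_1 = 1.0500, f(x_1) = 1.157625, coefficient = 2
x_2 = 1.6000, f(x_2) = 4.096000, coefficient = 2
x_3 = 2.1500, f(x_3) = 9.938375, coefficient = 2
x_4 = 2.7000, f(x_4) = 19.683000, coefficient = 2
x_5 = 3.2500, f(x_5) = 34.328125, coefficient = 1

I ≈ (0.550000/2) × 104.203125 = 28.655859
Exact value: 27.875977
Error: 0.779883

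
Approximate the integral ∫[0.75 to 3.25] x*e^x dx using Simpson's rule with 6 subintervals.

f(x) = x*e^x
a = 0.75, b = 3.25, n = 6
h = (b - a)/n = 0.416667

Simpson's rule: (h/3)[f(x₀) + 4f(x₁) + 2f(x₂) + ... + f(xₙ)]

x_0 = 0.7500, f(x_0) = 1.587750, coefficient = 1
x_1 = 1.1667, f(x_1) = 3.746482, coefficient = 4
x_2 = 1.5833, f(x_2) = 7.712679, coefficient = 2
x_3 = 2.0000, f(x_3) = 14.778112, coefficient = 4
x_4 = 2.4167, f(x_4) = 27.087053, coefficient = 2
x_5 = 2.8333, f(x_5) = 48.172446, coefficient = 4
x_6 = 3.2500, f(x_6) = 83.818605, coefficient = 1

I ≈ (0.416667/3) × 421.793983 = 58.582498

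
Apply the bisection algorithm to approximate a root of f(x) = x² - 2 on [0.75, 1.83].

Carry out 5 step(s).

f(x) = x² - 2
Initial interval: [0.75, 1.83]

Iteration 1:
  c_1 = (0.750000 + 1.830000)/2 = 1.290000
  f(c_1) = f(1.290000) = -0.335900
  f(a) × f(c) ≥ 0, new interval: [1.290000, 1.830000]
Iteration 2:
  c_2 = (1.290000 + 1.830000)/2 = 1.560000
  f(c_2) = f(1.560000) = 0.433600
  f(a) × f(c) < 0, new interval: [1.290000, 1.560000]
Iteration 3:
  c_3 = (1.290000 + 1.560000)/2 = 1.425000
  f(c_3) = f(1.425000) = 0.030625
  f(a) × f(c) < 0, new interval: [1.290000, 1.425000]
Iteration 4:
  c_4 = (1.290000 + 1.425000)/2 = 1.357500
  f(c_4) = f(1.357500) = -0.157194
  f(a) × f(c) ≥ 0, new interval: [1.357500, 1.425000]
Iteration 5:
  c_5 = (1.357500 + 1.425000)/2 = 1.391250
  f(c_5) = f(1.391250) = -0.064423
  f(a) × f(c) ≥ 0, new interval: [1.391250, 1.425000]

After 5 iteration(s), the approximation is c_5 = 1.391250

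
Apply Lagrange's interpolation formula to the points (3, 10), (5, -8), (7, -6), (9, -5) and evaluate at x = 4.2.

Lagrange interpolation formula:
P(x) = Σ yᵢ × Lᵢ(x)
where Lᵢ(x) = Π_{j≠i} (x - xⱼ)/(xᵢ - xⱼ)

L_0(4.2) = (4.2 - 5)/(3 - 5) × (4.2 - 7)/(3 - 7) × (4.2 - 9)/(3 - 9) = 0.224000
L_1(4.2) = (4.2 - 3)/(5 - 3) × (4.2 - 7)/(5 - 7) × (4.2 - 9)/(5 - 9) = 1.008000
L_2(4.2) = (4.2 - 3)/(7 - 3) × (4.2 - 5)/(7 - 5) × (4.2 - 9)/(7 - 9) = -0.288000
L_3(4.2) = (4.2 - 3)/(9 - 3) × (4.2 - 5)/(9 - 5) × (4.2 - 7)/(9 - 7) = 0.056000

P(4.2) = 10×L_0(4.2) + (-8)×L_1(4.2) + (-6)×L_2(4.2) + (-5)×L_3(4.2)
P(4.2) = -4.376000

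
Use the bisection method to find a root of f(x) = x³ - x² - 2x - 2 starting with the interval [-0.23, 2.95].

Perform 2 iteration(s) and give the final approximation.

f(x) = x³ - x² - 2x - 2
Initial interval: [-0.23, 2.95]

Iteration 1:
  c_1 = (-0.230000 + 2.950000)/2 = 1.360000
  f(c_1) = f(1.360000) = -4.054144
  f(a) × f(c) ≥ 0, new interval: [1.360000, 2.950000]
Iteration 2:
  c_2 = (1.360000 + 2.950000)/2 = 2.155000
  f(c_2) = f(2.155000) = -0.946151
  f(a) × f(c) ≥ 0, new interval: [2.155000, 2.950000]

After 2 iteration(s), the approximation is c_2 = 2.155000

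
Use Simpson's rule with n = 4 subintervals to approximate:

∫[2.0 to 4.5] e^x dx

f(x) = e^x
a = 2.0, b = 4.5, n = 4
h = (b - a)/n = 0.625000

Simpson's rule: (h/3)[f(x₀) + 4f(x₁) + 2f(x₂) + ... + f(xₙ)]

x_0 = 2.0000, f(x_0) = 7.389056, coefficient = 1
x_1 = 2.6250, f(x_1) = 13.804574, coefficient = 4
x_2 = 3.2500, f(x_2) = 25.790340, coefficient = 2
x_3 = 3.8750, f(x_3) = 48.182698, coefficient = 4
x_4 = 4.5000, f(x_4) = 90.017131, coefficient = 1

I ≈ (0.625000/3) × 396.935957 = 82.694991
Exact value: 82.628075
Error: 0.066916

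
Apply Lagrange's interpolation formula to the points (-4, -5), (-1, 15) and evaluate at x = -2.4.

Lagrange interpolation formula:
P(x) = Σ yᵢ × Lᵢ(x)
where Lᵢ(x) = Π_{j≠i} (x - xⱼ)/(xᵢ - xⱼ)

L_0(-2.4) = (-2.4 - (-1))/(-4 - (-1)) = 0.466667
L_1(-2.4) = (-2.4 - (-4))/(-1 - (-4)) = 0.533333

P(-2.4) = (-5)×L_0(-2.4) + 15×L_1(-2.4)
P(-2.4) = 5.666667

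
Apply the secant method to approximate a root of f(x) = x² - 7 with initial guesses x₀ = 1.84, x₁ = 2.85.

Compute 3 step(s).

f(x) = x² - 7
x₀ = 1.84, x₁ = 2.85

Secant formula: x_{n+1} = x_n - f(x_n)(x_n - x_{n-1})/(f(x_n) - f(x_{n-1}))

Iteration 1:
  f(1.840000) = -3.614400
  f(2.850000) = 1.122500
  x_2 = 2.850000 - 1.122500×(2.850000 - 1.840000)/(1.122500 - (-3.614400))
       = 2.610661
Iteration 2:
  f(2.850000) = 1.122500
  f(2.610661) = -0.184449
  x_3 = 2.610661 - (-0.184449)×(2.610661 - 2.850000)/(-0.184449 - 1.122500)
       = 2.644439
Iteration 3:
  f(2.610661) = -0.184449
  f(2.644439) = -0.006943
  x_4 = 2.644439 - (-0.006943)×(2.644439 - 2.610661)/(-0.006943 - (-0.184449))
       = 2.645760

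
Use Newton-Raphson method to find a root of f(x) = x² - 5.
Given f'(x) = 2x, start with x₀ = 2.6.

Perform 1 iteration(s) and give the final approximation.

f(x) = x² - 5
f'(x) = 2x
x₀ = 2.6

Newton-Raphson formula: x_{n+1} = x_n - f(x_n)/f'(x_n)

Iteration 1:
  f(2.600000) = 1.760000
  f'(2.600000) = 5.200000
  x_1 = 2.600000 - 1.760000/5.200000 = 2.261538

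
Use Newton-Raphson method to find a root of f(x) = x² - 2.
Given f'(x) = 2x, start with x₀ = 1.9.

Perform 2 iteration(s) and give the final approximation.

f(x) = x² - 2
f'(x) = 2x
x₀ = 1.9

Newton-Raphson formula: x_{n+1} = x_n - f(x_n)/f'(x_n)

Iteration 1:
  f(1.900000) = 1.610000
  f'(1.900000) = 3.800000
  x_1 = 1.900000 - 1.610000/3.800000 = 1.476316
Iteration 2:
  f(1.476316) = 0.179508
  f'(1.476316) = 2.952632
  x_2 = 1.476316 - 0.179508/2.952632 = 1.415520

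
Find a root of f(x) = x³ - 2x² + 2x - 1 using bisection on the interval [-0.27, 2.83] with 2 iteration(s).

f(x) = x³ - 2x² + 2x - 1
Initial interval: [-0.27, 2.83]

Iteration 1:
  c_1 = (-0.270000 + 2.830000)/2 = 1.280000
  f(c_1) = f(1.280000) = 0.380352
  f(a) × f(c) < 0, new interval: [-0.270000, 1.280000]
Iteration 2:
  c_2 = (-0.270000 + 1.280000)/2 = 0.505000
  f(c_2) = f(0.505000) = -0.371262
  f(a) × f(c) ≥ 0, new interval: [0.505000, 1.280000]

After 2 iteration(s), the approximation is c_2 = 0.505000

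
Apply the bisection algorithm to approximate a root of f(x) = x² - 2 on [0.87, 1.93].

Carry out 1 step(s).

f(x) = x² - 2
Initial interval: [0.87, 1.93]

Iteration 1:
  c_1 = (0.870000 + 1.930000)/2 = 1.400000
  f(c_1) = f(1.400000) = -0.040000
  f(a) × f(c) ≥ 0, new interval: [1.400000, 1.930000]

After 1 iteration(s), the approximation is c_1 = 1.400000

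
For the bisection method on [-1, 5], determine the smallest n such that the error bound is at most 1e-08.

We need (b-a)/2^n ≤ 1e-08
(5 - (-1))/2^n ≤ 1e-08
6/2^n ≤ 1e-08
2^n ≥ 600000000
n ≥ log₂(600000000) = 29.16
n ≥ 30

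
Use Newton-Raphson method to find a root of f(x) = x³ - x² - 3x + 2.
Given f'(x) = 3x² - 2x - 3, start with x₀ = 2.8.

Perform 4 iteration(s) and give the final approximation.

f(x) = x³ - x² - 3x + 2
f'(x) = 3x² - 2x - 3
x₀ = 2.8

Newton-Raphson formula: x_{n+1} = x_n - f(x_n)/f'(x_n)

Iteration 1:
  f(2.800000) = 7.712000
  f'(2.800000) = 14.920000
  x_1 = 2.800000 - 7.712000/14.920000 = 2.283110
Iteration 2:
  f(2.283110) = 1.838997
  f'(2.283110) = 8.071553
  x_2 = 2.283110 - 1.838997/8.071553 = 2.055273
Iteration 3:
  f(2.055273) = 0.291810
  f'(2.055273) = 5.561896
  x_3 = 2.055273 - 0.291810/5.561896 = 2.002807
Iteration 4:
  f(2.002807) = 0.014075
  f'(2.002807) = 5.028096
  x_4 = 2.002807 - 0.014075/5.028096 = 2.000008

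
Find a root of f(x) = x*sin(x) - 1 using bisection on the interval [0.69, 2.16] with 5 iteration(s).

f(x) = x*sin(x) - 1
Initial interval: [0.69, 2.16]

Iteration 1:
  c_1 = (0.690000 + 2.160000)/2 = 1.425000
  f(c_1) = f(1.425000) = 0.409882
  f(a) × f(c) < 0, new interval: [0.690000, 1.425000]
Iteration 2:
  c_2 = (0.690000 + 1.425000)/2 = 1.057500
  f(c_2) = f(1.057500) = -0.078779
  f(a) × f(c) ≥ 0, new interval: [1.057500, 1.425000]
Iteration 3:
  c_3 = (1.057500 + 1.425000)/2 = 1.241250
  f(c_3) = f(1.241250) = 0.174457
  f(a) × f(c) < 0, new interval: [1.057500, 1.241250]
Iteration 4:
  c_4 = (1.057500 + 1.241250)/2 = 1.149375
  f(c_4) = f(1.149375) = 0.048814
  f(a) × f(c) < 0, new interval: [1.057500, 1.149375]
Iteration 5:
  c_5 = (1.057500 + 1.149375)/2 = 1.103438
  f(c_5) = f(1.103438) = -0.014894
  f(a) × f(c) ≥ 0, new interval: [1.103438, 1.149375]

After 5 iteration(s), the approximation is c_5 = 1.103438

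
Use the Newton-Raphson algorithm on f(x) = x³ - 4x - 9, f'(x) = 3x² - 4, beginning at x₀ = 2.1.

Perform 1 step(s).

f(x) = x³ - 4x - 9
f'(x) = 3x² - 4
x₀ = 2.1

Newton-Raphson formula: x_{n+1} = x_n - f(x_n)/f'(x_n)

Iteration 1:
  f(2.100000) = -8.139000
  f'(2.100000) = 9.230000
  x_1 = 2.100000 - (-8.139000)/9.230000 = 2.981798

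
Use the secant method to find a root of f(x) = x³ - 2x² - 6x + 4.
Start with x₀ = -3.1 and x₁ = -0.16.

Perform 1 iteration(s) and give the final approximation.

f(x) = x³ - 2x² - 6x + 4
x₀ = -3.1, x₁ = -0.16

Secant formula: x_{n+1} = x_n - f(x_n)(x_n - x_{n-1})/(f(x_n) - f(x_{n-1}))

Iteration 1:
  f(-3.100000) = -26.411000
  f(-0.160000) = 4.904704
  x_2 = -0.160000 - 4.904704×(-0.160000 - (-3.100000))/(4.904704 - (-26.411000))
       = -0.620466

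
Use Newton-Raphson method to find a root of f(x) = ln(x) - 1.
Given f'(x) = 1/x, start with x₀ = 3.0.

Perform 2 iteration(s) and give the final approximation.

f(x) = ln(x) - 1
f'(x) = 1/x
x₀ = 3.0

Newton-Raphson formula: x_{n+1} = x_n - f(x_n)/f'(x_n)

Iteration 1:
  f(3.000000) = 0.098612
  f'(3.000000) = 0.333333
  x_1 = 3.000000 - 0.098612/0.333333 = 2.704163
Iteration 2:
  f(2.704163) = -0.005208
  f'(2.704163) = 0.369800
  x_2 = 2.704163 - (-0.005208)/0.369800 = 2.718245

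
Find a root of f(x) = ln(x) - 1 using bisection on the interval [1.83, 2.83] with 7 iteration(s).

f(x) = ln(x) - 1
Initial interval: [1.83, 2.83]

Iteration 1:
  c_1 = (1.830000 + 2.830000)/2 = 2.330000
  f(c_1) = f(2.330000) = -0.154132
  f(a) × f(c) ≥ 0, new interval: [2.330000, 2.830000]
Iteration 2:
  c_2 = (2.330000 + 2.830000)/2 = 2.580000
  f(c_2) = f(2.580000) = -0.052211
  f(a) × f(c) ≥ 0, new interval: [2.580000, 2.830000]
Iteration 3:
  c_3 = (2.580000 + 2.830000)/2 = 2.705000
  f(c_3) = f(2.705000) = -0.004898
  f(a) × f(c) ≥ 0, new interval: [2.705000, 2.830000]
Iteration 4:
  c_4 = (2.705000 + 2.830000)/2 = 2.767500
  f(c_4) = f(2.767500) = 0.017944
  f(a) × f(c) < 0, new interval: [2.705000, 2.767500]
Iteration 5:
  c_5 = (2.705000 + 2.767500)/2 = 2.736250
  f(c_5) = f(2.736250) = 0.006588
  f(a) × f(c) < 0, new interval: [2.705000, 2.736250]
Iteration 6:
  c_6 = (2.705000 + 2.736250)/2 = 2.720625
  f(c_6) = f(2.720625) = 0.000862
  f(a) × f(c) < 0, new interval: [2.705000, 2.720625]
Iteration 7:
  c_7 = (2.705000 + 2.720625)/2 = 2.712813
  f(c_7) = f(2.712813) = -0.002014
  f(a) × f(c) ≥ 0, new interval: [2.712813, 2.720625]

After 7 iteration(s), the approximation is c_7 = 2.712813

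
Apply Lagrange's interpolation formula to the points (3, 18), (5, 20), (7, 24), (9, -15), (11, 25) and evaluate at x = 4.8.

Lagrange interpolation formula:
P(x) = Σ yᵢ × Lᵢ(x)
where Lᵢ(x) = Π_{j≠i} (x - xⱼ)/(xᵢ - xⱼ)

L_0(4.8) = (4.8 - 5)/(3 - 5) × (4.8 - 7)/(3 - 7) × (4.8 - 9)/(3 - 9) × (4.8 - 11)/(3 - 11) = 0.029838
L_1(4.8) = (4.8 - 3)/(5 - 3) × (4.8 - 7)/(5 - 7) × (4.8 - 9)/(5 - 9) × (4.8 - 11)/(5 - 11) = 1.074150
L_2(4.8) = (4.8 - 3)/(7 - 3) × (4.8 - 5)/(7 - 5) × (4.8 - 9)/(7 - 9) × (4.8 - 11)/(7 - 11) = -0.146475
L_3(4.8) = (4.8 - 3)/(9 - 3) × (4.8 - 5)/(9 - 5) × (4.8 - 7)/(9 - 7) × (4.8 - 11)/(9 - 11) = 0.051150
L_4(4.8) = (4.8 - 3)/(11 - 3) × (4.8 - 5)/(11 - 5) × (4.8 - 7)/(11 - 7) × (4.8 - 9)/(11 - 9) = -0.008663

P(4.8) = 18×L_0(4.8) + 20×L_1(4.8) + 24×L_2(4.8) + (-15)×L_3(4.8) + 25×L_4(4.8)
P(4.8) = 17.520862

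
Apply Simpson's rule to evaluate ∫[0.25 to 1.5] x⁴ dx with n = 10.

f(x) = x⁴
a = 0.25, b = 1.5, n = 10
h = (b - a)/n = 0.125000

Simpson's rule: (h/3)[f(x₀) + 4f(x₁) + 2f(x₂) + ... + f(xₙ)]

x_0 = 0.2500, f(x_0) = 0.003906, coefficient = 1
x_1 = 0.3750, f(x_1) = 0.019775, coefficient = 4
x_2 = 0.5000, f(x_2) = 0.062500, coefficient = 2
x_3 = 0.6250, f(x_3) = 0.152588, coefficient = 4
x_4 = 0.7500, f(x_4) = 0.316406, coefficient = 2
x_5 = 0.8750, f(x_5) = 0.586182, coefficient = 4
x_6 = 1.0000, f(x_6) = 1.000000, coefficient = 2
x_7 = 1.1250, f(x_7) = 1.601807, coefficient = 4
x_8 = 1.2500, f(x_8) = 2.441406, coefficient = 2
x_9 = 1.3750, f(x_9) = 3.574463, coefficient = 4
x_10 = 1.5000, f(x_10) = 5.062500, coefficient = 1

I ≈ (0.125000/3) × 36.446289 = 1.518595
Exact value: 1.518555
Error: 0.000041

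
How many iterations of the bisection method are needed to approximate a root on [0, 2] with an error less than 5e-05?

We need (b-a)/2^n ≤ 5e-05
(2 - 0)/2^n ≤ 5e-05
2/2^n ≤ 5e-05
2^n ≥ 40000
n ≥ log₂(40000) = 15.29
n ≥ 16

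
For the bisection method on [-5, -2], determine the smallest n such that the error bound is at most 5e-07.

We need (b-a)/2^n ≤ 5e-07
(-2 - (-5))/2^n ≤ 5e-07
3/2^n ≤ 5e-07
2^n ≥ 6000000
n ≥ log₂(6000000) = 22.52
n ≥ 23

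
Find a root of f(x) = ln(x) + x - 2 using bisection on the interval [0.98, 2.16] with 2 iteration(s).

f(x) = ln(x) + x - 2
Initial interval: [0.98, 2.16]

Iteration 1:
  c_1 = (0.980000 + 2.160000)/2 = 1.570000
  f(c_1) = f(1.570000) = 0.021076
  f(a) × f(c) < 0, new interval: [0.980000, 1.570000]
Iteration 2:
  c_2 = (0.980000 + 1.570000)/2 = 1.275000
  f(c_2) = f(1.275000) = -0.482054
  f(a) × f(c) ≥ 0, new interval: [1.275000, 1.570000]

After 2 iteration(s), the approximation is c_2 = 1.275000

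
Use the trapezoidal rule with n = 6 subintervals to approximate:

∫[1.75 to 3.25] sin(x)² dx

f(x) = sin(x)²
a = 1.75, b = 3.25, n = 6
h = (b - a)/n = 0.250000

Trapezoidal rule: (h/2)[f(x₀) + 2f(x₁) + 2f(x₂) + ... + f(xₙ)]

x_0 = 1.7500, f(x_0) = 0.968228, coefficient = 1
x_1 = 2.0000, f(x_1) = 0.826822, coefficient = 2
x_2 = 2.2500, f(x_2) = 0.605398, coefficient = 2
x_3 = 2.5000, f(x_3) = 0.358169, coefficient = 2
x_4 = 2.7500, f(x_4) = 0.145665, coefficient = 2
x_5 = 3.0000, f(x_5) = 0.019915, coefficient = 2
x_6 = 3.2500, f(x_6) = 0.011706, coefficient = 1

I ≈ (0.250000/2) × 4.891872 = 0.611484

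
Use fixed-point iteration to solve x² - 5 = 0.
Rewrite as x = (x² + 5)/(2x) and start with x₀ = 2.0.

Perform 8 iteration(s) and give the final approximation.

Equation: x² - 5 = 0
Fixed-point form: x = (x² + 5)/(2x)
x₀ = 2.0

x_1 = g(2.000000) = 2.250000
x_2 = g(2.250000) = 2.236111
x_3 = g(2.236111) = 2.236068
x_4 = g(2.236068) = 2.236068
x_5 = g(2.236068) = 2.236068
x_6 = g(2.236068) = 2.236068
x_7 = g(2.236068) = 2.236068
x_8 = g(2.236068) = 2.236068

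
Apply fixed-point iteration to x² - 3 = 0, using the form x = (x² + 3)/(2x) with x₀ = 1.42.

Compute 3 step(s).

Equation: x² - 3 = 0
Fixed-point form: x = (x² + 3)/(2x)
x₀ = 1.42

x_1 = g(1.420000) = 1.766338
x_2 = g(1.766338) = 1.732384
x_3 = g(1.732384) = 1.732051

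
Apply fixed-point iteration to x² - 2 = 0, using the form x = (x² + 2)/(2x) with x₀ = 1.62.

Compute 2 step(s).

Equation: x² - 2 = 0
Fixed-point form: x = (x² + 2)/(2x)
x₀ = 1.62

x_1 = g(1.620000) = 1.427284
x_2 = g(1.427284) = 1.414273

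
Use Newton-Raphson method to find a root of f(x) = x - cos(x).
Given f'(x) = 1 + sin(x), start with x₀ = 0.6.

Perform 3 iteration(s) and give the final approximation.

f(x) = x - cos(x)
f'(x) = 1 + sin(x)
x₀ = 0.6

Newton-Raphson formula: x_{n+1} = x_n - f(x_n)/f'(x_n)

Iteration 1:
  f(0.600000) = -0.225336
  f'(0.600000) = 1.564642
  x_1 = 0.600000 - (-0.225336)/1.564642 = 0.744017
Iteration 2:
  f(0.744017) = 0.008264
  f'(0.744017) = 1.677249
  x_2 = 0.744017 - 0.008264/1.677249 = 0.739090
Iteration 3:
  f(0.739090) = 0.000009
  f'(0.739090) = 1.673616
  x_3 = 0.739090 - 0.000009/1.673616 = 0.739085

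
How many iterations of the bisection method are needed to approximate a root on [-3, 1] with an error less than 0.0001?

We need (b-a)/2^n ≤ 0.0001
(1 - (-3))/2^n ≤ 0.0001
4/2^n ≤ 0.0001
2^n ≥ 40000
n ≥ log₂(40000) = 15.29
n ≥ 16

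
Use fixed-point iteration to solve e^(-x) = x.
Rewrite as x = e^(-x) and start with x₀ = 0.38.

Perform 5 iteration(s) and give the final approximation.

Equation: e^(-x) = x
Fixed-point form: x = e^(-x)
x₀ = 0.38

x_1 = g(0.380000) = 0.683861
x_2 = g(0.683861) = 0.504665
x_3 = g(0.504665) = 0.603708
x_4 = g(0.603708) = 0.546780
x_5 = g(0.546780) = 0.578810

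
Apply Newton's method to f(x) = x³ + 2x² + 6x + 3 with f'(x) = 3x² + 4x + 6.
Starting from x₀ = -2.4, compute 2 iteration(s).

f(x) = x³ + 2x² + 6x + 3
f'(x) = 3x² + 4x + 6
x₀ = -2.4

Newton-Raphson formula: x_{n+1} = x_n - f(x_n)/f'(x_n)

Iteration 1:
  f(-2.400000) = -13.704000
  f'(-2.400000) = 13.680000
  x_1 = -2.400000 - (-13.704000)/13.680000 = -1.398246
Iteration 2:
  f(-1.398246) = -4.212989
  f'(-1.398246) = 6.272290
  x_2 = -1.398246 - (-4.212989)/6.272290 = -0.726563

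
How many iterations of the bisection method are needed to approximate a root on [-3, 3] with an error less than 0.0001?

We need (b-a)/2^n ≤ 0.0001
(3 - (-3))/2^n ≤ 0.0001
6/2^n ≤ 0.0001
2^n ≥ 60000
n ≥ log₂(60000) = 15.87
n ≥ 16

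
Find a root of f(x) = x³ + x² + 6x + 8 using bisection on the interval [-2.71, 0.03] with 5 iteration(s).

f(x) = x³ + x² + 6x + 8
Initial interval: [-2.71, 0.03]

Iteration 1:
  c_1 = (-2.710000 + 0.030000)/2 = -1.340000
  f(c_1) = f(-1.340000) = -0.650504
  f(a) × f(c) ≥ 0, new interval: [-1.340000, 0.030000]
Iteration 2:
  c_2 = (-1.340000 + 0.030000)/2 = -0.655000
  f(c_2) = f(-0.655000) = 4.218014
  f(a) × f(c) < 0, new interval: [-1.340000, -0.655000]
Iteration 3:
  c_3 = (-1.340000 + (-0.655000))/2 = -0.997500
  f(c_3) = f(-0.997500) = 2.017488
  f(a) × f(c) < 0, new interval: [-1.340000, -0.997500]
Iteration 4:
  c_4 = (-1.340000 + (-0.997500))/2 = -1.168750
  f(c_4) = f(-1.168750) = 0.756991
  f(a) × f(c) < 0, new interval: [-1.340000, -1.168750]
Iteration 5:
  c_5 = (-1.340000 + (-1.168750))/2 = -1.254375
  f(c_5) = f(-1.254375) = 0.073502
  f(a) × f(c) < 0, new interval: [-1.340000, -1.254375]

After 5 iteration(s), the approximation is c_5 = -1.254375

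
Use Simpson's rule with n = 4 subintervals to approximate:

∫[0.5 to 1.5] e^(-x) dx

f(x) = e^(-x)
a = 0.5, b = 1.5, n = 4
h = (b - a)/n = 0.250000

Simpson's rule: (h/3)[f(x₀) + 4f(x₁) + 2f(x₂) + ... + f(xₙ)]

x_0 = 0.5000, f(x_0) = 0.606531, coefficient = 1
x_1 = 0.7500, f(x_1) = 0.472367, coefficient = 4
x_2 = 1.0000, f(x_2) = 0.367879, coefficient = 2
x_3 = 1.2500, f(x_3) = 0.286505, coefficient = 4
x_4 = 1.5000, f(x_4) = 0.223130, coefficient = 1

I ≈ (0.250000/3) × 4.600905 = 0.383409
Exact value: 0.383400
Error: 0.000008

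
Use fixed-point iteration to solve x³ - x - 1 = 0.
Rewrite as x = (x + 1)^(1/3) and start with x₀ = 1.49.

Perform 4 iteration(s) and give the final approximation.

Equation: x³ - x - 1 = 0
Fixed-point form: x = (x + 1)^(1/3)
x₀ = 1.49

x_1 = g(1.490000) = 1.355397
x_2 = g(1.355397) = 1.330520
x_3 = g(1.330520) = 1.325819
x_4 = g(1.325819) = 1.324927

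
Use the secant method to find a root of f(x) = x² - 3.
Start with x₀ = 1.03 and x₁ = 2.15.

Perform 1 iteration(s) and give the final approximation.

f(x) = x² - 3
x₀ = 1.03, x₁ = 2.15

Secant formula: x_{n+1} = x_n - f(x_n)(x_n - x_{n-1})/(f(x_n) - f(x_{n-1}))

Iteration 1:
  f(1.030000) = -1.939100
  f(2.150000) = 1.622500
  x_2 = 2.150000 - 1.622500×(2.150000 - 1.030000)/(1.622500 - (-1.939100))
       = 1.639780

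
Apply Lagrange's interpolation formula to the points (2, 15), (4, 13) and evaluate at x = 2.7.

Lagrange interpolation formula:
P(x) = Σ yᵢ × Lᵢ(x)
where Lᵢ(x) = Π_{j≠i} (x - xⱼ)/(xᵢ - xⱼ)

L_0(2.7) = (2.7 - 4)/(2 - 4) = 0.650000
L_1(2.7) = (2.7 - 2)/(4 - 2) = 0.350000

P(2.7) = 15×L_0(2.7) + 13×L_1(2.7)
P(2.7) = 14.300000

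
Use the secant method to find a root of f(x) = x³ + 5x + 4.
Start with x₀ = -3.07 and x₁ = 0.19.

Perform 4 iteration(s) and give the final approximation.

f(x) = x³ + 5x + 4
x₀ = -3.07, x₁ = 0.19

Secant formula: x_{n+1} = x_n - f(x_n)(x_n - x_{n-1})/(f(x_n) - f(x_{n-1}))

Iteration 1:
  f(-3.070000) = -40.284443
  f(0.190000) = 4.956859
  x_2 = 0.190000 - 4.956859×(0.190000 - (-3.070000))/(4.956859 - (-40.284443))
       = -0.167182
Iteration 2:
  f(0.190000) = 4.956859
  f(-0.167182) = 3.159419
  x_3 = -0.167182 - 3.159419×(-0.167182 - 0.190000)/(3.159419 - 4.956859)
       = -0.795012
Iteration 3:
  f(-0.167182) = 3.159419
  f(-0.795012) = -0.477539
  x_4 = -0.795012 - (-0.477539)×(-0.795012 - (-0.167182))/(-0.477539 - 3.159419)
       = -0.712576
Iteration 4:
  f(-0.795012) = -0.477539
  f(-0.712576) = 0.075297
  x_5 = -0.712576 - 0.075297×(-0.712576 - (-0.795012))/(0.075297 - (-0.477539))
       = -0.723804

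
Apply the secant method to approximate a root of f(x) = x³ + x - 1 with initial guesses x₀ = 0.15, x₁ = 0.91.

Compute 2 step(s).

f(x) = x³ + x - 1
x₀ = 0.15, x₁ = 0.91

Secant formula: x_{n+1} = x_n - f(x_n)(x_n - x_{n-1})/(f(x_n) - f(x_{n-1}))

Iteration 1:
  f(0.150000) = -0.846625
  f(0.910000) = 0.663571
  x_2 = 0.910000 - 0.663571×(0.910000 - 0.150000)/(0.663571 - (-0.846625))
       = 0.576061
Iteration 2:
  f(0.910000) = 0.663571
  f(0.576061) = -0.232776
  x_3 = 0.576061 - (-0.232776)×(0.576061 - 0.910000)/(-0.232776 - 0.663571)
       = 0.662783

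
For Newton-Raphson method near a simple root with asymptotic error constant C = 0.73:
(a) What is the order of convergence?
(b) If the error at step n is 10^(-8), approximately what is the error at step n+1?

(a) Newton-Raphson has quadratic (order 2) convergence near simple roots.
    This means |e_{n+1}| ≈ C|e_n|².

(b) With |e_n| = 10^(-8) and C = 0.73:
    |e_{n+1}| ≈ 0.73 × (10^(-8))² = 0.73 × 10^(-16)

(a) 2 (quadratic); (b) |e_{n+1}| ≈ 7.300e-17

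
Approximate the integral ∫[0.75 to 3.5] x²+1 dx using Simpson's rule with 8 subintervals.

f(x) = x²+1
a = 0.75, b = 3.5, n = 8
h = (b - a)/n = 0.343750

Simpson's rule: (h/3)[f(x₀) + 4f(x₁) + 2f(x₂) + ... + f(xₙ)]

x_0 = 0.7500, f(x_0) = 1.562500, coefficient = 1
x_1 = 1.0938, f(x_1) = 2.196289, coefficient = 4
x_2 = 1.4375, f(x_2) = 3.066406, coefficient = 2
x_3 = 1.7812, f(x_3) = 4.172852, coefficient = 4
x_4 = 2.1250, f(x_4) = 5.515625, coefficient = 2
x_5 = 2.4688, f(x_5) = 7.094727, coefficient = 4
x_6 = 2.8125, f(x_6) = 8.910156, coefficient = 2
x_7 = 3.1562, f(x_7) = 10.961914, coefficient = 4
x_8 = 3.5000, f(x_8) = 13.250000, coefficient = 1

I ≈ (0.343750/3) × 147.500000 = 16.901042
Exact value: 16.901042
Error: 0.000000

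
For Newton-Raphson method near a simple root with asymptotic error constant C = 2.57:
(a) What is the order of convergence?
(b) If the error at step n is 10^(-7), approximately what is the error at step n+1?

(a) Newton-Raphson has quadratic (order 2) convergence near simple roots.
    This means |e_{n+1}| ≈ C|e_n|².

(b) With |e_n| = 10^(-7) and C = 2.57:
    |e_{n+1}| ≈ 2.57 × (10^(-7))² = 2.57 × 10^(-14)

(a) 2 (quadratic); (b) |e_{n+1}| ≈ 2.570e-14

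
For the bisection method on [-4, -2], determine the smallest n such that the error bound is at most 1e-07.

We need (b-a)/2^n ≤ 1e-07
(-2 - (-4))/2^n ≤ 1e-07
2/2^n ≤ 1e-07
2^n ≥ 20000000
n ≥ log₂(20000000) = 24.25
n ≥ 25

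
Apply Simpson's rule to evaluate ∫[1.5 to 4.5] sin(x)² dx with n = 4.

f(x) = sin(x)²
a = 1.5, b = 4.5, n = 4
h = (b - a)/n = 0.750000

Simpson's rule: (h/3)[f(x₀) + 4f(x₁) + 2f(x₂) + ... + f(xₙ)]

x_0 = 1.5000, f(x_0) = 0.994996, coefficient = 1
x_1 = 2.2500, f(x_1) = 0.605398, coefficient = 4
x_2 = 3.0000, f(x_2) = 0.019915, coefficient = 2
x_3 = 3.7500, f(x_3) = 0.326682, coefficient = 4
x_4 = 4.5000, f(x_4) = 0.955565, coefficient = 1

I ≈ (0.750000/3) × 5.718712 = 1.429678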